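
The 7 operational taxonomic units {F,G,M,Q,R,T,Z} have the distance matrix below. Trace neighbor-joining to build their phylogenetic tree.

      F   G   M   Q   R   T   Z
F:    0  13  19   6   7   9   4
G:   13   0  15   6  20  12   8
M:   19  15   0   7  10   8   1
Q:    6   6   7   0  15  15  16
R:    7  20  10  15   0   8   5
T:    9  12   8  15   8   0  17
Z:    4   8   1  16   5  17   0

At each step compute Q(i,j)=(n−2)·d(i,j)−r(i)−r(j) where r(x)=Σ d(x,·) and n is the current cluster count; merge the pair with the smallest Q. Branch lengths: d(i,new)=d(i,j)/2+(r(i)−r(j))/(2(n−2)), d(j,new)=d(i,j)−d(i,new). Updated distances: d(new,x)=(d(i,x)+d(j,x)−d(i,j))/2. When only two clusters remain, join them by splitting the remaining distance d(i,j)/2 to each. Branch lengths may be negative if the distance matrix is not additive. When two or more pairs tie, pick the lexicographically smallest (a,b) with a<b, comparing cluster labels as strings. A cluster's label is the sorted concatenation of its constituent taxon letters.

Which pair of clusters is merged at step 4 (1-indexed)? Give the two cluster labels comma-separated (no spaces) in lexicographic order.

1. join G+Q (d=6, Q=-109) ⇒ GQ; edges |G|=39/10, |Q|=21/10
  updated: d(F,GQ)=13/2, d(GQ,M)=8, d(GQ,R)=29/2, d(GQ,T)=21/2, d(GQ,Z)=9
2. join M+Z (d=1, Q=-78) ⇒ MZ; edges |M|=7/4, |Z|=-3/4
  updated: d(F,MZ)=11, d(GQ,MZ)=8, d(MZ,R)=7, d(MZ,T)=12
3. join F+GQ (d=13/2, Q=-107/2) ⇒ FGQ; edges |F|=9/4, |GQ|=17/4
  updated: d(FGQ,MZ)=25/4, d(FGQ,R)=15/2, d(FGQ,T)=13/2
4. join FGQ+T (d=13/2, Q=-135/4) ⇒ FGQT; edges |FGQ|=27/16, |T|=77/16
  updated: d(FGQT,MZ)=47/8, d(FGQT,R)=9/2
5. join FGQT+MZ (d=47/8, Q=-139/8) ⇒ FGMQTZ; edges |FGQT|=27/16, |MZ|=67/16
  updated: d(FGMQTZ,R)=45/16
6. join FGMQTZ+R (d=45/16) ⇒ FGMQRTZ; edges |FGMQTZ|=45/32, |R|=45/32
final tree: ((((F:9/4,(G:39/10,Q:21/10):17/4):27/16,T:77/16):27/16,(M:7/4,Z:-3/4):67/16):45/32,R:45/32)
total length: 459/16

FGQ,T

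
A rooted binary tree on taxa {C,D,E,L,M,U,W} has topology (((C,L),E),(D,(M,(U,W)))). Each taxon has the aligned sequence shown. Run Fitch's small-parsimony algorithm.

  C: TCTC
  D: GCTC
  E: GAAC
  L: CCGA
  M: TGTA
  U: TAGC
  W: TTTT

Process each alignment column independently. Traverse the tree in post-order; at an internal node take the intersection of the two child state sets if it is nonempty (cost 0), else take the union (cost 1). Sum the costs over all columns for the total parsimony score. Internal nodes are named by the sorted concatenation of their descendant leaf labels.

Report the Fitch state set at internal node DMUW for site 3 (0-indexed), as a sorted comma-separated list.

site 0, node CL: C={T} ∪ L={C} → {C,T} (+1)
site 0, node CEL: CL={C,T} ∪ E={G} → {C,G,T} (+1)
site 0, node UW: U={T} ∩ W={T} → {T} (+0)
site 0, node MUW: M={T} ∩ UW={T} → {T} (+0)
site 0, node DMUW: D={G} ∪ MUW={T} → {G,T} (+1)
site 0, node CDELMUW: CEL={C,G,T} ∩ DMUW={G,T} → {G,T} (+0)
site 1, node CL: C={C} ∩ L={C} → {C} (+0)
site 1, node CEL: CL={C} ∪ E={A} → {A,C} (+1)
site 1, node UW: U={A} ∪ W={T} → {A,T} (+1)
site 1, node MUW: M={G} ∪ UW={A,T} → {A,G,T} (+1)
site 1, node DMUW: D={C} ∪ MUW={A,G,T} → {A,C,G,T} (+1)
site 1, node CDELMUW: CEL={A,C} ∩ DMUW={A,C,G,T} → {A,C} (+0)
site 2, node CL: C={T} ∪ L={G} → {G,T} (+1)
site 2, node CEL: CL={G,T} ∪ E={A} → {A,G,T} (+1)
site 2, node UW: U={G} ∪ W={T} → {G,T} (+1)
site 2, node MUW: M={T} ∩ UW={G,T} → {T} (+0)
site 2, node DMUW: D={T} ∩ MUW={T} → {T} (+0)
site 2, node CDELMUW: CEL={A,G,T} ∩ DMUW={T} → {T} (+0)
site 3, node CL: C={C} ∪ L={A} → {A,C} (+1)
site 3, node CEL: CL={A,C} ∩ E={C} → {C} (+0)
site 3, node UW: U={C} ∪ W={T} → {C,T} (+1)
site 3, node MUW: M={A} ∪ UW={C,T} → {A,C,T} (+1)
site 3, node DMUW: D={C} ∩ MUW={A,C,T} → {C} (+0)
site 3, node CDELMUW: CEL={C} ∩ DMUW={C} → {C} (+0)
per-site changes: [3, 4, 3, 3]; total = 13

C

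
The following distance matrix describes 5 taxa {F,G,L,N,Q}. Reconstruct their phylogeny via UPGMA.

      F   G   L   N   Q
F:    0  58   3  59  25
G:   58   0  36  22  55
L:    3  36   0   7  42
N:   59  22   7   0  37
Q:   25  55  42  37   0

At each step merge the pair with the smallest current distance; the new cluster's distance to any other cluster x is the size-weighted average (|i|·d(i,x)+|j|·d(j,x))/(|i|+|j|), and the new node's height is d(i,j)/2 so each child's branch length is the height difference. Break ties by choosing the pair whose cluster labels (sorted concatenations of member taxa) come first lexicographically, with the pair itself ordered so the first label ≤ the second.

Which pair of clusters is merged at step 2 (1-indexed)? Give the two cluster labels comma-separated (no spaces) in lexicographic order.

G,N

iteration 1: select F,L (d=3); attach at lengths (3/2, 3/2); label the merged cluster FL
  updated: d(FL,G)=47, d(FL,N)=33, d(FL,Q)=67/2
iteration 2: select G,N (d=22); attach at lengths (11, 11); label the merged cluster GN
  updated: d(FL,GN)=40, d(GN,Q)=46
iteration 3: select FL,Q (d=67/2); attach at lengths (61/4, 67/4); label the merged cluster FLQ
  updated: d(FLQ,GN)=42
iteration 4: select FLQ,GN (d=42); attach at lengths (17/4, 10); label the merged cluster FGLNQ
final tree: (((F:3/2,L:3/2):61/4,Q:67/4):17/4,(G:11,N:11):10)
total length: 285/4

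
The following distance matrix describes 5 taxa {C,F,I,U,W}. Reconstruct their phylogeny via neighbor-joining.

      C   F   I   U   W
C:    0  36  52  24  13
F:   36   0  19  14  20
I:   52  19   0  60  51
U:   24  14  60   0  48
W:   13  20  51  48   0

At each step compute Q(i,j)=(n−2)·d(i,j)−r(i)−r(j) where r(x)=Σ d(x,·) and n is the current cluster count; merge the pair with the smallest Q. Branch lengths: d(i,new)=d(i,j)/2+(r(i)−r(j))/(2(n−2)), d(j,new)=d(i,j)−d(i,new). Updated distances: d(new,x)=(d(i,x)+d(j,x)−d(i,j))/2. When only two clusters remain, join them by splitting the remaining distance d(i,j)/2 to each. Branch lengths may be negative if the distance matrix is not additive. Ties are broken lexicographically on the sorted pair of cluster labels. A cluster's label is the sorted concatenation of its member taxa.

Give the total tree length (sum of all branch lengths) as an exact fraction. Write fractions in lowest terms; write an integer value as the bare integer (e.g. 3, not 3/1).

579/8

iteration 1: select C,W (d=13, Q=-218); attach at lengths (16/3, 23/3); label the merged cluster CW
  updated: d(CW,F)=43/2, d(CW,I)=45, d(CW,U)=59/2
iteration 2: select CW,U (d=59/2, Q=-281/2); attach at lengths (103/8, 133/8); label the merged cluster CUW
  updated: d(CUW,F)=3, d(CUW,I)=151/4
iteration 3: select CUW,F (d=3, Q=-239/4); attach at lengths (87/8, -63/8); label the merged cluster CFUW
  updated: d(CFUW,I)=215/8
iteration 4: select CFUW,I (d=215/8); attach at lengths (215/16, 215/16); label the merged cluster CFIUW
final tree: ((((C:16/3,W:23/3):103/8,U:133/8):87/8,F:-63/8):215/16,I:215/16)
total length: 579/8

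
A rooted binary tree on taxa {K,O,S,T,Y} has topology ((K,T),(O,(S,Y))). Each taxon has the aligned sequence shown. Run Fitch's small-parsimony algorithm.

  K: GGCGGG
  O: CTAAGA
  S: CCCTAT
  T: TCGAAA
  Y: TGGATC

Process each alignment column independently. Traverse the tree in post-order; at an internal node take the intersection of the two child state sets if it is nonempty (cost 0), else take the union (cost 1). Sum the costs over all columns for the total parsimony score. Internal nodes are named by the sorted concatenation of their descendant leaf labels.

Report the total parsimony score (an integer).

17

site 0, node KT: K={G} ∪ T={T} → {G,T} (+1)
site 0, node SY: S={C} ∪ Y={T} → {C,T} (+1)
site 0, node OSY: O={C} ∩ SY={C,T} → {C} (+0)
site 0, node KOSTY: KT={G,T} ∪ OSY={C} → {C,G,T} (+1)
site 1, node KT: K={G} ∪ T={C} → {C,G} (+1)
site 1, node SY: S={C} ∪ Y={G} → {C,G} (+1)
site 1, node OSY: O={T} ∪ SY={C,G} → {C,G,T} (+1)
site 1, node KOSTY: KT={C,G} ∩ OSY={C,G,T} → {C,G} (+0)
site 2, node KT: K={C} ∪ T={G} → {C,G} (+1)
site 2, node SY: S={C} ∪ Y={G} → {C,G} (+1)
site 2, node OSY: O={A} ∪ SY={C,G} → {A,C,G} (+1)
site 2, node KOSTY: KT={C,G} ∩ OSY={A,C,G} → {C,G} (+0)
site 3, node KT: K={G} ∪ T={A} → {A,G} (+1)
site 3, node SY: S={T} ∪ Y={A} → {A,T} (+1)
site 3, node OSY: O={A} ∩ SY={A,T} → {A} (+0)
site 3, node KOSTY: KT={A,G} ∩ OSY={A} → {A} (+0)
site 4, node KT: K={G} ∪ T={A} → {A,G} (+1)
site 4, node SY: S={A} ∪ Y={T} → {A,T} (+1)
site 4, node OSY: O={G} ∪ SY={A,T} → {A,G,T} (+1)
site 4, node KOSTY: KT={A,G} ∩ OSY={A,G,T} → {A,G} (+0)
site 5, node KT: K={G} ∪ T={A} → {A,G} (+1)
site 5, node SY: S={T} ∪ Y={C} → {C,T} (+1)
site 5, node OSY: O={A} ∪ SY={C,T} → {A,C,T} (+1)
site 5, node KOSTY: KT={A,G} ∩ OSY={A,C,T} → {A} (+0)
per-site changes: [3, 3, 3, 2, 3, 3]; total = 17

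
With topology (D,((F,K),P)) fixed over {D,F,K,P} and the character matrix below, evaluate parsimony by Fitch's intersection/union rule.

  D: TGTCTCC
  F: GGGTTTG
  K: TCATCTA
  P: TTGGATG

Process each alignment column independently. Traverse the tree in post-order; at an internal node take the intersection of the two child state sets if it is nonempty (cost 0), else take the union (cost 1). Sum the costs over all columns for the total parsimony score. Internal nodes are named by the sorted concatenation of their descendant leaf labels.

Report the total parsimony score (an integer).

12

[col 0] FK: children F:{G}, K:{T} ∪→ {G,T}; cost 1
[col 0] FKP: children FK:{G,T}, P:{T} ∩→ {T}; cost 0
[col 0] DFKP: children D:{T}, FKP:{T} ∩→ {T}; cost 0
[col 1] FK: children F:{G}, K:{C} ∪→ {C,G}; cost 1
[col 1] FKP: children FK:{C,G}, P:{T} ∪→ {C,G,T}; cost 1
[col 1] DFKP: children D:{G}, FKP:{C,G,T} ∩→ {G}; cost 0
[col 2] FK: children F:{G}, K:{A} ∪→ {A,G}; cost 1
[col 2] FKP: children FK:{A,G}, P:{G} ∩→ {G}; cost 0
[col 2] DFKP: children D:{T}, FKP:{G} ∪→ {G,T}; cost 1
[col 3] FK: children F:{T}, K:{T} ∩→ {T}; cost 0
[col 3] FKP: children FK:{T}, P:{G} ∪→ {G,T}; cost 1
[col 3] DFKP: children D:{C}, FKP:{G,T} ∪→ {C,G,T}; cost 1
[col 4] FK: children F:{T}, K:{C} ∪→ {C,T}; cost 1
[col 4] FKP: children FK:{C,T}, P:{A} ∪→ {A,C,T}; cost 1
[col 4] DFKP: children D:{T}, FKP:{A,C,T} ∩→ {T}; cost 0
[col 5] FK: children F:{T}, K:{T} ∩→ {T}; cost 0
[col 5] FKP: children FK:{T}, P:{T} ∩→ {T}; cost 0
[col 5] DFKP: children D:{C}, FKP:{T} ∪→ {C,T}; cost 1
[col 6] FK: children F:{G}, K:{A} ∪→ {A,G}; cost 1
[col 6] FKP: children FK:{A,G}, P:{G} ∩→ {G}; cost 0
[col 6] DFKP: children D:{C}, FKP:{G} ∪→ {C,G}; cost 1
per-site changes: [1, 2, 2, 2, 2, 1, 2]; total = 12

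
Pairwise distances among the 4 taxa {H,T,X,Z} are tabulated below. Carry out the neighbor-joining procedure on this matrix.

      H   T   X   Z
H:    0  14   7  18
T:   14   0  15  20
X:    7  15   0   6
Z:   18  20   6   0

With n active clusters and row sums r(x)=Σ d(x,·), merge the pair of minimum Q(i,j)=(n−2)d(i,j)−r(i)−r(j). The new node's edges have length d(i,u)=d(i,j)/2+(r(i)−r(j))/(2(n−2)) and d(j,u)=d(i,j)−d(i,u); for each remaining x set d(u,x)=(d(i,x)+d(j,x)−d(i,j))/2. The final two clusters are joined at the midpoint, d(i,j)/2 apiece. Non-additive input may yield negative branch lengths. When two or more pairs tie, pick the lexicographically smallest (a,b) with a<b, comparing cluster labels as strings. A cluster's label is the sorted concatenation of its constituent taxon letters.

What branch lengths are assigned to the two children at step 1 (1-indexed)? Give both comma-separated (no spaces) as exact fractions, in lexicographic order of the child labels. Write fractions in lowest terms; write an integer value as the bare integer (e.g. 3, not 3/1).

iteration 1: select H,T (d=14, Q=-60); attach at lengths (9/2, 19/2); label the merged cluster HT
  updated: d(HT,X)=4, d(HT,Z)=12
iteration 2: select HT,X (d=4, Q=-22); attach at lengths (5, -1); label the merged cluster HTX
  updated: d(HTX,Z)=7
iteration 3: select HTX,Z (d=7); attach at lengths (7/2, 7/2); label the merged cluster HTXZ
final tree: (((H:9/2,T:19/2):5,X:-1):7/2,Z:7/2)
total length: 25

9/2,19/2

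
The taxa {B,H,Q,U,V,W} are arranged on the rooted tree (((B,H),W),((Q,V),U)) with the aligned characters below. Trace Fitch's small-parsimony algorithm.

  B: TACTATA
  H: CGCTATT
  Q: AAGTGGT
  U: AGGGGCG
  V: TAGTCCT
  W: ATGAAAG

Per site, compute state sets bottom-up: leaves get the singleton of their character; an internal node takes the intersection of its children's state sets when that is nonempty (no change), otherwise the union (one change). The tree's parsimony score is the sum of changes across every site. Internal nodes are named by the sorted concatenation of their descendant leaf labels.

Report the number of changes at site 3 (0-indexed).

site 0, node BH: B={T} ∪ H={C} → {C,T} (+1)
site 0, node BHW: BH={C,T} ∪ W={A} → {A,C,T} (+1)
site 0, node QV: Q={A} ∪ V={T} → {A,T} (+1)
site 0, node QUV: QV={A,T} ∩ U={A} → {A} (+0)
site 0, node BHQUVW: BHW={A,C,T} ∩ QUV={A} → {A} (+0)
site 1, node BH: B={A} ∪ H={G} → {A,G} (+1)
site 1, node BHW: BH={A,G} ∪ W={T} → {A,G,T} (+1)
site 1, node QV: Q={A} ∩ V={A} → {A} (+0)
site 1, node QUV: QV={A} ∪ U={G} → {A,G} (+1)
site 1, node BHQUVW: BHW={A,G,T} ∩ QUV={A,G} → {A,G} (+0)
site 2, node BH: B={C} ∩ H={C} → {C} (+0)
site 2, node BHW: BH={C} ∪ W={G} → {C,G} (+1)
site 2, node QV: Q={G} ∩ V={G} → {G} (+0)
site 2, node QUV: QV={G} ∩ U={G} → {G} (+0)
site 2, node BHQUVW: BHW={C,G} ∩ QUV={G} → {G} (+0)
site 3, node BH: B={T} ∩ H={T} → {T} (+0)
site 3, node BHW: BH={T} ∪ W={A} → {A,T} (+1)
site 3, node QV: Q={T} ∩ V={T} → {T} (+0)
site 3, node QUV: QV={T} ∪ U={G} → {G,T} (+1)
site 3, node BHQUVW: BHW={A,T} ∩ QUV={G,T} → {T} (+0)
site 4, node BH: B={A} ∩ H={A} → {A} (+0)
site 4, node BHW: BH={A} ∩ W={A} → {A} (+0)
site 4, node QV: Q={G} ∪ V={C} → {C,G} (+1)
site 4, node QUV: QV={C,G} ∩ U={G} → {G} (+0)
site 4, node BHQUVW: BHW={A} ∪ QUV={G} → {A,G} (+1)
site 5, node BH: B={T} ∩ H={T} → {T} (+0)
site 5, node BHW: BH={T} ∪ W={A} → {A,T} (+1)
site 5, node QV: Q={G} ∪ V={C} → {C,G} (+1)
site 5, node QUV: QV={C,G} ∩ U={C} → {C} (+0)
site 5, node BHQUVW: BHW={A,T} ∪ QUV={C} → {A,C,T} (+1)
site 6, node BH: B={A} ∪ H={T} → {A,T} (+1)
site 6, node BHW: BH={A,T} ∪ W={G} → {A,G,T} (+1)
site 6, node QV: Q={T} ∩ V={T} → {T} (+0)
site 6, node QUV: QV={T} ∪ U={G} → {G,T} (+1)
site 6, node BHQUVW: BHW={A,G,T} ∩ QUV={G,T} → {G,T} (+0)
per-site changes: [3, 3, 1, 2, 2, 3, 3]; total = 17

2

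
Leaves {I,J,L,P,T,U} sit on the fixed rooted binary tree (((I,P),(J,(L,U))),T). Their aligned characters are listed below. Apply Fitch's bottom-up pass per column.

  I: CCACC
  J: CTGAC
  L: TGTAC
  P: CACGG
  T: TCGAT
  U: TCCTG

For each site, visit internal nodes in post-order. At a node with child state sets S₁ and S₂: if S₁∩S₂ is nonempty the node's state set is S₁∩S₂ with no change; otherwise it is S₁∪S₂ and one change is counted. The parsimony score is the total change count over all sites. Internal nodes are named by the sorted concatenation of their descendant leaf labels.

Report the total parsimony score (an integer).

15

[col 0] IP: children I:{C}, P:{C} ∩→ {C}; cost 0
[col 0] LU: children L:{T}, U:{T} ∩→ {T}; cost 0
[col 0] JLU: children J:{C}, LU:{T} ∪→ {C,T}; cost 1
[col 0] IJLPU: children IP:{C}, JLU:{C,T} ∩→ {C}; cost 0
[col 0] IJLPTU: children IJLPU:{C}, T:{T} ∪→ {C,T}; cost 1
[col 1] IP: children I:{C}, P:{A} ∪→ {A,C}; cost 1
[col 1] LU: children L:{G}, U:{C} ∪→ {C,G}; cost 1
[col 1] JLU: children J:{T}, LU:{C,G} ∪→ {C,G,T}; cost 1
[col 1] IJLPU: children IP:{A,C}, JLU:{C,G,T} ∩→ {C}; cost 0
[col 1] IJLPTU: children IJLPU:{C}, T:{C} ∩→ {C}; cost 0
[col 2] IP: children I:{A}, P:{C} ∪→ {A,C}; cost 1
[col 2] LU: children L:{T}, U:{C} ∪→ {C,T}; cost 1
[col 2] JLU: children J:{G}, LU:{C,T} ∪→ {C,G,T}; cost 1
[col 2] IJLPU: children IP:{A,C}, JLU:{C,G,T} ∩→ {C}; cost 0
[col 2] IJLPTU: children IJLPU:{C}, T:{G} ∪→ {C,G}; cost 1
[col 3] IP: children I:{C}, P:{G} ∪→ {C,G}; cost 1
[col 3] LU: children L:{A}, U:{T} ∪→ {A,T}; cost 1
[col 3] JLU: children J:{A}, LU:{A,T} ∩→ {A}; cost 0
[col 3] IJLPU: children IP:{C,G}, JLU:{A} ∪→ {A,C,G}; cost 1
[col 3] IJLPTU: children IJLPU:{A,C,G}, T:{A} ∩→ {A}; cost 0
[col 4] IP: children I:{C}, P:{G} ∪→ {C,G}; cost 1
[col 4] LU: children L:{C}, U:{G} ∪→ {C,G}; cost 1
[col 4] JLU: children J:{C}, LU:{C,G} ∩→ {C}; cost 0
[col 4] IJLPU: children IP:{C,G}, JLU:{C} ∩→ {C}; cost 0
[col 4] IJLPTU: children IJLPU:{C}, T:{T} ∪→ {C,T}; cost 1
per-site changes: [2, 3, 4, 3, 3]; total = 15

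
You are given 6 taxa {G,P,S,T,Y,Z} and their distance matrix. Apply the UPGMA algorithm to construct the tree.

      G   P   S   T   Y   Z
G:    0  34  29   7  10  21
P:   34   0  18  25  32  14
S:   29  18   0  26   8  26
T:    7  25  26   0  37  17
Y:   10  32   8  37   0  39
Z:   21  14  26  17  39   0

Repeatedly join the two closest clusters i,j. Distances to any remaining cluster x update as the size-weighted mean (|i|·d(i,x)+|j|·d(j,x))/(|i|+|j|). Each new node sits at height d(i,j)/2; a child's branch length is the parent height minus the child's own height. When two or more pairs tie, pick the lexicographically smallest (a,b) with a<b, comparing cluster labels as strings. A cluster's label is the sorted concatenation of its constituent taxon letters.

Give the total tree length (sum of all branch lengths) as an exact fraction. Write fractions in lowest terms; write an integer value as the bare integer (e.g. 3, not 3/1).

215/4

1. join G+T (d=7) ⇒ GT; edges |G|=7/2, |T|=7/2
  updated: d(GT,P)=59/2, d(GT,S)=55/2, d(GT,Y)=47/2, d(GT,Z)=19
2. join S+Y (d=8) ⇒ SY; edges |S|=4, |Y|=4
  updated: d(GT,SY)=51/2, d(P,SY)=25, d(SY,Z)=65/2
3. join P+Z (d=14) ⇒ PZ; edges |P|=7, |Z|=7
  updated: d(GT,PZ)=97/4, d(PZ,SY)=115/4
4. join GT+PZ (d=97/4) ⇒ GPTZ; edges |GT|=69/8, |PZ|=41/8
  updated: d(GPTZ,SY)=217/8
5. join GPTZ+SY (d=217/8) ⇒ GPSTYZ; edges |GPTZ|=23/16, |SY|=153/16
final tree: (((G:7/2,T:7/2):69/8,(P:7,Z:7):41/8):23/16,(S:4,Y:4):153/16)
total length: 215/4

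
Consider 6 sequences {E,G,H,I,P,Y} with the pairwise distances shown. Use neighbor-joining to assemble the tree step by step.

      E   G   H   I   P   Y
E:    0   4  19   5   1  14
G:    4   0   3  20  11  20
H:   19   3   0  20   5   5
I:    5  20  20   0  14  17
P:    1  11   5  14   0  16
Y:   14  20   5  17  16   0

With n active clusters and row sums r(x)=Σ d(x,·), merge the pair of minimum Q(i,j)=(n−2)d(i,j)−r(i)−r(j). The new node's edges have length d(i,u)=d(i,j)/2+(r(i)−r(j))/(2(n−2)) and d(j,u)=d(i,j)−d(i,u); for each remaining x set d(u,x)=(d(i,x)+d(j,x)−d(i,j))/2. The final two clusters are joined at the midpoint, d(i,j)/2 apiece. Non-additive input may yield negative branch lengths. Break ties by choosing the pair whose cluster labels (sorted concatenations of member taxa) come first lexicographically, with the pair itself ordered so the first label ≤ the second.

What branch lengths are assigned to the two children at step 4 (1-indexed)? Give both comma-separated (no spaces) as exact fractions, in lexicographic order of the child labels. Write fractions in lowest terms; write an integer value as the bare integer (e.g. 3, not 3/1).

iteration 1: select H,Y (d=5, Q=-104); attach at lengths (0, 5); label the merged cluster HY
  updated: d(E,HY)=14, d(G,HY)=9, d(HY,I)=16, d(HY,P)=8
iteration 2: select E,I (d=5, Q=-64); attach at lengths (-8/3, 23/3); label the merged cluster EI
  updated: d(EI,G)=19/2, d(EI,HY)=25/2, d(EI,P)=5
iteration 3: select EI,P (d=5, Q=-41); attach at lengths (13/4, 7/4); label the merged cluster EIP
  updated: d(EIP,G)=31/4, d(EIP,HY)=31/4
iteration 4: select EIP,G (d=31/4, Q=-49/2); attach at lengths (13/4, 9/2); label the merged cluster EGIP
  updated: d(EGIP,HY)=9/2
iteration 5: select EGIP,HY (d=9/2); attach at lengths (9/4, 9/4); label the merged cluster EGHIPY
final tree: ((((E:-8/3,I:23/3):13/4,P:7/4):13/4,G:9/2):9/4,(H:0,Y:5):9/4)
total length: 109/4

13/4,9/2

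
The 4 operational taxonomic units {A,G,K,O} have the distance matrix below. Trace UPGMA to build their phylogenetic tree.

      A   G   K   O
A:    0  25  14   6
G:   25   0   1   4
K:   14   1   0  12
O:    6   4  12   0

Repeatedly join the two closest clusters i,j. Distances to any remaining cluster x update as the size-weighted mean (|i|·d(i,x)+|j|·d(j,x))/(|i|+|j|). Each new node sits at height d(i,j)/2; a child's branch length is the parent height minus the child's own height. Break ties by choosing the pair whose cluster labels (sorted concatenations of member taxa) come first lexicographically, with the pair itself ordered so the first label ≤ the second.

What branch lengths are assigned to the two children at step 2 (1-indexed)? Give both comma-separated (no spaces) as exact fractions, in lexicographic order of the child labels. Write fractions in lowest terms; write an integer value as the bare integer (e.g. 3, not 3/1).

iteration 1: select G,K (d=1); attach at lengths (1/2, 1/2); label the merged cluster GK
  updated: d(A,GK)=39/2, d(GK,O)=8
iteration 2: select A,O (d=6); attach at lengths (3, 3); label the merged cluster AO
  updated: d(AO,GK)=55/4
iteration 3: select AO,GK (d=55/4); attach at lengths (31/8, 51/8); label the merged cluster AGKO
final tree: ((A:3,O:3):31/8,(G:1/2,K:1/2):51/8)
total length: 69/4

3,3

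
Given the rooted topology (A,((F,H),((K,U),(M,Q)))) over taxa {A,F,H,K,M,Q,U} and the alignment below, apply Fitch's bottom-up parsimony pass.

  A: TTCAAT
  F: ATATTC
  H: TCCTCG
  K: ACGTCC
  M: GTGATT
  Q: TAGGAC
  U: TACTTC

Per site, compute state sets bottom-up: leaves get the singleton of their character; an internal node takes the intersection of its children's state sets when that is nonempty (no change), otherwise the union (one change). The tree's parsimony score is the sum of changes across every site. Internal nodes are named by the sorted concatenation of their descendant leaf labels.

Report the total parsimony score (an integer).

[col 0] FH: children F:{A}, H:{T} ∪→ {A,T}; cost 1
[col 0] KU: children K:{A}, U:{T} ∪→ {A,T}; cost 1
[col 0] MQ: children M:{G}, Q:{T} ∪→ {G,T}; cost 1
[col 0] KMQU: children KU:{A,T}, MQ:{G,T} ∩→ {T}; cost 0
[col 0] FHKMQU: children FH:{A,T}, KMQU:{T} ∩→ {T}; cost 0
[col 0] AFHKMQU: children A:{T}, FHKMQU:{T} ∩→ {T}; cost 0
[col 1] FH: children F:{T}, H:{C} ∪→ {C,T}; cost 1
[col 1] KU: children K:{C}, U:{A} ∪→ {A,C}; cost 1
[col 1] MQ: children M:{T}, Q:{A} ∪→ {A,T}; cost 1
[col 1] KMQU: children KU:{A,C}, MQ:{A,T} ∩→ {A}; cost 0
[col 1] FHKMQU: children FH:{C,T}, KMQU:{A} ∪→ {A,C,T}; cost 1
[col 1] AFHKMQU: children A:{T}, FHKMQU:{A,C,T} ∩→ {T}; cost 0
[col 2] FH: children F:{A}, H:{C} ∪→ {A,C}; cost 1
[col 2] KU: children K:{G}, U:{C} ∪→ {C,G}; cost 1
[col 2] MQ: children M:{G}, Q:{G} ∩→ {G}; cost 0
[col 2] KMQU: children KU:{C,G}, MQ:{G} ∩→ {G}; cost 0
[col 2] FHKMQU: children FH:{A,C}, KMQU:{G} ∪→ {A,C,G}; cost 1
[col 2] AFHKMQU: children A:{C}, FHKMQU:{A,C,G} ∩→ {C}; cost 0
[col 3] FH: children F:{T}, H:{T} ∩→ {T}; cost 0
[col 3] KU: children K:{T}, U:{T} ∩→ {T}; cost 0
[col 3] MQ: children M:{A}, Q:{G} ∪→ {A,G}; cost 1
[col 3] KMQU: children KU:{T}, MQ:{A,G} ∪→ {A,G,T}; cost 1
[col 3] FHKMQU: children FH:{T}, KMQU:{A,G,T} ∩→ {T}; cost 0
[col 3] AFHKMQU: children A:{A}, FHKMQU:{T} ∪→ {A,T}; cost 1
[col 4] FH: children F:{T}, H:{C} ∪→ {C,T}; cost 1
[col 4] KU: children K:{C}, U:{T} ∪→ {C,T}; cost 1
[col 4] MQ: children M:{T}, Q:{A} ∪→ {A,T}; cost 1
[col 4] KMQU: children KU:{C,T}, MQ:{A,T} ∩→ {T}; cost 0
[col 4] FHKMQU: children FH:{C,T}, KMQU:{T} ∩→ {T}; cost 0
[col 4] AFHKMQU: children A:{A}, FHKMQU:{T} ∪→ {A,T}; cost 1
[col 5] FH: children F:{C}, H:{G} ∪→ {C,G}; cost 1
[col 5] KU: children K:{C}, U:{C} ∩→ {C}; cost 0
[col 5] MQ: children M:{T}, Q:{C} ∪→ {C,T}; cost 1
[col 5] KMQU: children KU:{C}, MQ:{C,T} ∩→ {C}; cost 0
[col 5] FHKMQU: children FH:{C,G}, KMQU:{C} ∩→ {C}; cost 0
[col 5] AFHKMQU: children A:{T}, FHKMQU:{C} ∪→ {C,T}; cost 1
per-site changes: [3, 4, 3, 3, 4, 3]; total = 20

20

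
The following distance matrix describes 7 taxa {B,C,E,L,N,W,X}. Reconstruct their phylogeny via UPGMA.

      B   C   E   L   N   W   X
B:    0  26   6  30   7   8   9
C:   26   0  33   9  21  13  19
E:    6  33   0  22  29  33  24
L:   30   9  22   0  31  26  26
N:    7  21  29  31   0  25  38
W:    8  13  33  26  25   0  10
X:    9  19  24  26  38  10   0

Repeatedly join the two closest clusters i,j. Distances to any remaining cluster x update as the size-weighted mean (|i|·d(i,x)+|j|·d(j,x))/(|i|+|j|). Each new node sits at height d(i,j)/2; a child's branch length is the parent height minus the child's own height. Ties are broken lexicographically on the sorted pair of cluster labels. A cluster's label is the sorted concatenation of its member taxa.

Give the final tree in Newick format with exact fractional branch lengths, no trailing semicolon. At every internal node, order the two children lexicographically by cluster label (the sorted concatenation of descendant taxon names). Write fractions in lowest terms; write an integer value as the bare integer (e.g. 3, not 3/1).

step 1: merge (B,E) at d=6; branch lengths B→3, E→3; new cluster BE
  updated: d(BE,C)=59/2, d(BE,L)=26, d(BE,N)=18, d(BE,W)=41/2, d(BE,X)=33/2
step 2: merge (C,L) at d=9; branch lengths C→9/2, L→9/2; new cluster CL
  updated: d(BE,CL)=111/4, d(CL,N)=26, d(CL,W)=39/2, d(CL,X)=45/2
step 3: merge (W,X) at d=10; branch lengths W→5, X→5; new cluster WX
  updated: d(BE,WX)=37/2, d(CL,WX)=21, d(N,WX)=63/2
step 4: merge (BE,N) at d=18; branch lengths BE→6, N→9; new cluster BEN
  updated: d(BEN,CL)=163/6, d(BEN,WX)=137/6
step 5: merge (CL,WX) at d=21; branch lengths CL→6, WX→11/2; new cluster CLWX
  updated: d(BEN,CLWX)=25
step 6: merge (BEN,CLWX) at d=25; branch lengths BEN→7/2, CLWX→2; new cluster BCELNWX
final tree: (((B:3,E:3):6,N:9):7/2,((C:9/2,L:9/2):6,(W:5,X:5):11/2):2)
total length: 57

(((B:3,E:3):6,N:9):7/2,((C:9/2,L:9/2):6,(W:5,X:5):11/2):2)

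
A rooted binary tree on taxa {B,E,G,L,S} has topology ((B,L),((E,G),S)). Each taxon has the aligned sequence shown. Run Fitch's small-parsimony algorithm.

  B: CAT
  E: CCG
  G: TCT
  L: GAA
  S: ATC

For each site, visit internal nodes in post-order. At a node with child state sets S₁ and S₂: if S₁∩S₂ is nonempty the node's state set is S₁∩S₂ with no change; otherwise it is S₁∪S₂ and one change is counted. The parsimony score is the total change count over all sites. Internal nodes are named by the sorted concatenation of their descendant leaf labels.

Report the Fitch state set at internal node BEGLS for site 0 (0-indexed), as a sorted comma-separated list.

C

BL@0: {C} ∪ {G} = {C,G} (union, +1)
EG@0: {C} ∪ {T} = {C,T} (union, +1)
EGS@0: {C,T} ∪ {A} = {A,C,T} (union, +1)
BEGLS@0: {C,G} ∩ {A,C,T} = {C} (intersection, +0)
BL@1: {A} ∩ {A} = {A} (intersection, +0)
EG@1: {C} ∩ {C} = {C} (intersection, +0)
EGS@1: {C} ∪ {T} = {C,T} (union, +1)
BEGLS@1: {A} ∪ {C,T} = {A,C,T} (union, +1)
BL@2: {T} ∪ {A} = {A,T} (union, +1)
EG@2: {G} ∪ {T} = {G,T} (union, +1)
EGS@2: {G,T} ∪ {C} = {C,G,T} (union, +1)
BEGLS@2: {A,T} ∩ {C,G,T} = {T} (intersection, +0)
per-site changes: [3, 2, 3]; total = 8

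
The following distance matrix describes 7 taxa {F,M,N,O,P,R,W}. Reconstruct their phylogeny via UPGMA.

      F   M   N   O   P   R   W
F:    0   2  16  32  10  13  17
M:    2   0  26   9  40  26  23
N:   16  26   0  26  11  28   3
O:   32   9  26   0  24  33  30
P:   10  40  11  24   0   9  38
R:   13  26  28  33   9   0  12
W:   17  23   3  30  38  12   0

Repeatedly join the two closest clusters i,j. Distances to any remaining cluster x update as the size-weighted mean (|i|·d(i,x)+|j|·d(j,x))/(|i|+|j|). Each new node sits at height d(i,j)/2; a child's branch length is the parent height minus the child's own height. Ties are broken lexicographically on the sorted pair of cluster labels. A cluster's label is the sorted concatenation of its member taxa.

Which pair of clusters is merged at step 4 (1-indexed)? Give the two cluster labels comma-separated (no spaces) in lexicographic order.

step 1: merge (F,M) at d=2; branch lengths F→1, M→1; new cluster FM
  updated: d(FM,N)=21, d(FM,O)=41/2, d(FM,P)=25, d(FM,R)=39/2, d(FM,W)=20
step 2: merge (N,W) at d=3; branch lengths N→3/2, W→3/2; new cluster NW
  updated: d(FM,NW)=41/2, d(NW,O)=28, d(NW,P)=49/2, d(NW,R)=20
step 3: merge (P,R) at d=9; branch lengths P→9/2, R→9/2; new cluster PR
  updated: d(FM,PR)=89/4, d(NW,PR)=89/4, d(O,PR)=57/2
step 4: merge (FM,NW) at d=41/2; branch lengths FM→37/4, NW→35/4; new cluster FMNW
  updated: d(FMNW,O)=97/4, d(FMNW,PR)=89/4
step 5: merge (FMNW,PR) at d=89/4; branch lengths FMNW→7/8, PR→53/8; new cluster FMNPRW
  updated: d(FMNPRW,O)=77/3
step 6: merge (FMNPRW,O) at d=77/3; branch lengths FMNPRW→41/24, O→77/6; new cluster FMNOPRW
final tree: ((((F:1,M:1):37/4,(N:3/2,W:3/2):35/4):7/8,(P:9/2,R:9/2):53/8):41/24,O:77/6)
total length: 1297/24

FM,NW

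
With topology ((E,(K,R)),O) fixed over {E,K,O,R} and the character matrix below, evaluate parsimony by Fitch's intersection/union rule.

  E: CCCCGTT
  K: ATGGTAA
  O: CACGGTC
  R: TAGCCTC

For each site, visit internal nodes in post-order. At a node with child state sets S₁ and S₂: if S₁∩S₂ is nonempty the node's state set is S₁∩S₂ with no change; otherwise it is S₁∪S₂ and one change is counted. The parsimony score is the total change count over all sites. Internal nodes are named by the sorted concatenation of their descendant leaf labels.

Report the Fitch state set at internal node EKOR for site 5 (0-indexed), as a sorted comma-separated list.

[col 0] KR: children K:{A}, R:{T} ∪→ {A,T}; cost 1
[col 0] EKR: children E:{C}, KR:{A,T} ∪→ {A,C,T}; cost 1
[col 0] EKOR: children EKR:{A,C,T}, O:{C} ∩→ {C}; cost 0
[col 1] KR: children K:{T}, R:{A} ∪→ {A,T}; cost 1
[col 1] EKR: children E:{C}, KR:{A,T} ∪→ {A,C,T}; cost 1
[col 1] EKOR: children EKR:{A,C,T}, O:{A} ∩→ {A}; cost 0
[col 2] KR: children K:{G}, R:{G} ∩→ {G}; cost 0
[col 2] EKR: children E:{C}, KR:{G} ∪→ {C,G}; cost 1
[col 2] EKOR: children EKR:{C,G}, O:{C} ∩→ {C}; cost 0
[col 3] KR: children K:{G}, R:{C} ∪→ {C,G}; cost 1
[col 3] EKR: children E:{C}, KR:{C,G} ∩→ {C}; cost 0
[col 3] EKOR: children EKR:{C}, O:{G} ∪→ {C,G}; cost 1
[col 4] KR: children K:{T}, R:{C} ∪→ {C,T}; cost 1
[col 4] EKR: children E:{G}, KR:{C,T} ∪→ {C,G,T}; cost 1
[col 4] EKOR: children EKR:{C,G,T}, O:{G} ∩→ {G}; cost 0
[col 5] KR: children K:{A}, R:{T} ∪→ {A,T}; cost 1
[col 5] EKR: children E:{T}, KR:{A,T} ∩→ {T}; cost 0
[col 5] EKOR: children EKR:{T}, O:{T} ∩→ {T}; cost 0
[col 6] KR: children K:{A}, R:{C} ∪→ {A,C}; cost 1
[col 6] EKR: children E:{T}, KR:{A,C} ∪→ {A,C,T}; cost 1
[col 6] EKOR: children EKR:{A,C,T}, O:{C} ∩→ {C}; cost 0
per-site changes: [2, 2, 1, 2, 2, 1, 2]; total = 12

T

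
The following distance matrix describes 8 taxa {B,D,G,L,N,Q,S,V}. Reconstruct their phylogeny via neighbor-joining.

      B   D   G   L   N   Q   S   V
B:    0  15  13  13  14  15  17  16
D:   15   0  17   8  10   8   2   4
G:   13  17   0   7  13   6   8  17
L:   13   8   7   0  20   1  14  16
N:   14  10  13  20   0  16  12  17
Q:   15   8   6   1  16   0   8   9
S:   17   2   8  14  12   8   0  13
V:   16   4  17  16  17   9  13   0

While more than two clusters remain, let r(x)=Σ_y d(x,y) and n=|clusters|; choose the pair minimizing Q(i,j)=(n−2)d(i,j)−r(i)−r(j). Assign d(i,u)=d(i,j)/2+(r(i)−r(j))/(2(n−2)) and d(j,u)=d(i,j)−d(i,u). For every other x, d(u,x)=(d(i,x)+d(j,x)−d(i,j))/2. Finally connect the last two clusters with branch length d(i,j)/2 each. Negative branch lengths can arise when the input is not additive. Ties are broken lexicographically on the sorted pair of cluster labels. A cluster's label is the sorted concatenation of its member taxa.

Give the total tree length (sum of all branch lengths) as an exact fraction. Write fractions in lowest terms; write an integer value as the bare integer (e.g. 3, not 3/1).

1177/32

iteration 1: select L,Q (d=1, Q=-136); attach at lengths (11/6, -5/6); label the merged cluster LQ
  updated: d(B,LQ)=27/2, d(D,LQ)=15/2, d(G,LQ)=6, d(LQ,N)=35/2, d(LQ,S)=21/2, d(LQ,V)=12
iteration 2: select D,V (d=4, Q=-229/2); attach at lengths (-7/20, 87/20); label the merged cluster DV
  updated: d(B,DV)=27/2, d(DV,G)=15, d(DV,LQ)=31/4, d(DV,N)=23/2, d(DV,S)=11/2
iteration 3: select G,LQ (d=6, Q=-345/4); attach at lengths (95/32, 97/32); label the merged cluster GLQ
  updated: d(B,GLQ)=41/4, d(DV,GLQ)=67/8, d(GLQ,N)=49/4, d(GLQ,S)=25/4
iteration 4: select DV,S (d=11/2, Q=-505/8); attach at lengths (39/16, 49/16); label the merged cluster DSV
  updated: d(B,DSV)=25/2, d(DSV,GLQ)=73/16, d(DSV,N)=9
iteration 5: select B,N (d=14, Q=-44); attach at lengths (59/8, 53/8); label the merged cluster BN
  updated: d(BN,DSV)=15/4, d(BN,GLQ)=17/4
iteration 6: select BN,DSV (d=15/4, Q=-201/16); attach at lengths (55/32, 65/32); label the merged cluster BDNSV
  updated: d(BDNSV,GLQ)=81/32
iteration 7: select BDNSV,GLQ (d=81/32); attach at lengths (81/64, 81/64); label the merged cluster BDGLNQSV
final tree: (((B:59/8,N:53/8):55/32,((D:-7/20,V:87/20):39/16,S:49/16):65/32):81/64,(G:95/32,(L:11/6,Q:-5/6):97/32):81/64)
total length: 1177/32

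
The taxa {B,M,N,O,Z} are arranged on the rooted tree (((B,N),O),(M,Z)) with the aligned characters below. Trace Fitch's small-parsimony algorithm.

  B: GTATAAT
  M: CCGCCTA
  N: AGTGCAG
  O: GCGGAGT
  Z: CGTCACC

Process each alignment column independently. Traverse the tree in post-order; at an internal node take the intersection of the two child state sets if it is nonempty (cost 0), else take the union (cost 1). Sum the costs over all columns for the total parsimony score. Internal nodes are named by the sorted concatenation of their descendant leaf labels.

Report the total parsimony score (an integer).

[col 0] BN: children B:{G}, N:{A} ∪→ {A,G}; cost 1
[col 0] BNO: children BN:{A,G}, O:{G} ∩→ {G}; cost 0
[col 0] MZ: children M:{C}, Z:{C} ∩→ {C}; cost 0
[col 0] BMNOZ: children BNO:{G}, MZ:{C} ∪→ {C,G}; cost 1
[col 1] BN: children B:{T}, N:{G} ∪→ {G,T}; cost 1
[col 1] BNO: children BN:{G,T}, O:{C} ∪→ {C,G,T}; cost 1
[col 1] MZ: children M:{C}, Z:{G} ∪→ {C,G}; cost 1
[col 1] BMNOZ: children BNO:{C,G,T}, MZ:{C,G} ∩→ {C,G}; cost 0
[col 2] BN: children B:{A}, N:{T} ∪→ {A,T}; cost 1
[col 2] BNO: children BN:{A,T}, O:{G} ∪→ {A,G,T}; cost 1
[col 2] MZ: children M:{G}, Z:{T} ∪→ {G,T}; cost 1
[col 2] BMNOZ: children BNO:{A,G,T}, MZ:{G,T} ∩→ {G,T}; cost 0
[col 3] BN: children B:{T}, N:{G} ∪→ {G,T}; cost 1
[col 3] BNO: children BN:{G,T}, O:{G} ∩→ {G}; cost 0
[col 3] MZ: children M:{C}, Z:{C} ∩→ {C}; cost 0
[col 3] BMNOZ: children BNO:{G}, MZ:{C} ∪→ {C,G}; cost 1
[col 4] BN: children B:{A}, N:{C} ∪→ {A,C}; cost 1
[col 4] BNO: children BN:{A,C}, O:{A} ∩→ {A}; cost 0
[col 4] MZ: children M:{C}, Z:{A} ∪→ {A,C}; cost 1
[col 4] BMNOZ: children BNO:{A}, MZ:{A,C} ∩→ {A}; cost 0
[col 5] BN: children B:{A}, N:{A} ∩→ {A}; cost 0
[col 5] BNO: children BN:{A}, O:{G} ∪→ {A,G}; cost 1
[col 5] MZ: children M:{T}, Z:{C} ∪→ {C,T}; cost 1
[col 5] BMNOZ: children BNO:{A,G}, MZ:{C,T} ∪→ {A,C,G,T}; cost 1
[col 6] BN: children B:{T}, N:{G} ∪→ {G,T}; cost 1
[col 6] BNO: children BN:{G,T}, O:{T} ∩→ {T}; cost 0
[col 6] MZ: children M:{A}, Z:{C} ∪→ {A,C}; cost 1
[col 6] BMNOZ: children BNO:{T}, MZ:{A,C} ∪→ {A,C,T}; cost 1
per-site changes: [2, 3, 3, 2, 2, 3, 3]; total = 18

18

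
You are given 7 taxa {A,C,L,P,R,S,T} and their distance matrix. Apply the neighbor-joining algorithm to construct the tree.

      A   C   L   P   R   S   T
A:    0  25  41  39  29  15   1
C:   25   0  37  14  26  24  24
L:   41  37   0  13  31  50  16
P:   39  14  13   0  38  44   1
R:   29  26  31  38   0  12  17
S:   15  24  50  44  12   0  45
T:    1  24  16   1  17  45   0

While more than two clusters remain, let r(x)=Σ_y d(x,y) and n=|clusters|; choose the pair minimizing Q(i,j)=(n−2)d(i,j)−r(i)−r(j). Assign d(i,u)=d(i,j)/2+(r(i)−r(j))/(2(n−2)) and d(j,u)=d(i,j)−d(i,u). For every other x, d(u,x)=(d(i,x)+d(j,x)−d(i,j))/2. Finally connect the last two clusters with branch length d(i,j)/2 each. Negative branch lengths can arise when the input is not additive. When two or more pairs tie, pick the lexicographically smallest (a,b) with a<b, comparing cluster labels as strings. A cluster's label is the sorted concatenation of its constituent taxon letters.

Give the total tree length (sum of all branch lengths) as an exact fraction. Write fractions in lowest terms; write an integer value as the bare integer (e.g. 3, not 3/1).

2125/32

iteration 1: select R,S (d=12, Q=-283); attach at lengths (23/10, 97/10); label the merged cluster RS
  updated: d(A,RS)=16, d(C,RS)=19, d(L,RS)=69/2, d(P,RS)=35, d(RS,T)=25
iteration 2: select L,P (d=13, Q=-383/2); attach at lengths (183/16, 25/16); label the merged cluster LP
  updated: d(A,LP)=67/2, d(C,LP)=19, d(LP,RS)=113/4, d(LP,T)=2
iteration 3: select LP,T (d=2, Q=-515/4); attach at lengths (49/8, -33/8); label the merged cluster LPT
  updated: d(A,LPT)=65/4, d(C,LPT)=41/2, d(LPT,RS)=205/8
iteration 4: select A,LPT (d=65/4, Q=-697/8); attach at lengths (219/32, 301/32); label the merged cluster ALPT
  updated: d(ALPT,C)=117/8, d(ALPT,RS)=203/16
iteration 5: select ALPT,C (d=117/8, Q=-741/16); attach at lengths (133/32, 335/32); label the merged cluster ACLPT
  updated: d(ACLPT,RS)=273/32
iteration 6: select ACLPT,RS (d=273/32); attach at lengths (273/64, 273/64); label the merged cluster ACLPRST
final tree: (((A:219/32,((L:183/16,P:25/16):49/8,T:-33/8):301/32):133/32,C:335/32):273/64,(R:23/10,S:97/10):273/64)
total length: 2125/32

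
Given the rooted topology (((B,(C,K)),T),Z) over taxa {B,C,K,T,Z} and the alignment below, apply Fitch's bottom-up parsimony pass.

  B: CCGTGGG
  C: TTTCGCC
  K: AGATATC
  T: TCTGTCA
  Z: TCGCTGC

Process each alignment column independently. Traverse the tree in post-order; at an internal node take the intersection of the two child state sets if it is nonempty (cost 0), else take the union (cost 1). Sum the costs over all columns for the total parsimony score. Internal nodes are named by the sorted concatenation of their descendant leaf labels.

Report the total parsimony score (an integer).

site 0, node CK: C={T} ∪ K={A} → {A,T} (+1)
site 0, node BCK: B={C} ∪ CK={A,T} → {A,C,T} (+1)
site 0, node BCKT: BCK={A,C,T} ∩ T={T} → {T} (+0)
site 0, node BCKTZ: BCKT={T} ∩ Z={T} → {T} (+0)
site 1, node CK: C={T} ∪ K={G} → {G,T} (+1)
site 1, node BCK: B={C} ∪ CK={G,T} → {C,G,T} (+1)
site 1, node BCKT: BCK={C,G,T} ∩ T={C} → {C} (+0)
site 1, node BCKTZ: BCKT={C} ∩ Z={C} → {C} (+0)
site 2, node CK: C={T} ∪ K={A} → {A,T} (+1)
site 2, node BCK: B={G} ∪ CK={A,T} → {A,G,T} (+1)
site 2, node BCKT: BCK={A,G,T} ∩ T={T} → {T} (+0)
site 2, node BCKTZ: BCKT={T} ∪ Z={G} → {G,T} (+1)
site 3, node CK: C={C} ∪ K={T} → {C,T} (+1)
site 3, node BCK: B={T} ∩ CK={C,T} → {T} (+0)
site 3, node BCKT: BCK={T} ∪ T={G} → {G,T} (+1)
site 3, node BCKTZ: BCKT={G,T} ∪ Z={C} → {C,G,T} (+1)
site 4, node CK: C={G} ∪ K={A} → {A,G} (+1)
site 4, node BCK: B={G} ∩ CK={A,G} → {G} (+0)
site 4, node BCKT: BCK={G} ∪ T={T} → {G,T} (+1)
site 4, node BCKTZ: BCKT={G,T} ∩ Z={T} → {T} (+0)
site 5, node CK: C={C} ∪ K={T} → {C,T} (+1)
site 5, node BCK: B={G} ∪ CK={C,T} → {C,G,T} (+1)
site 5, node BCKT: BCK={C,G,T} ∩ T={C} → {C} (+0)
site 5, node BCKTZ: BCKT={C} ∪ Z={G} → {C,G} (+1)
site 6, node CK: C={C} ∩ K={C} → {C} (+0)
site 6, node BCK: B={G} ∪ CK={C} → {C,G} (+1)
site 6, node BCKT: BCK={C,G} ∪ T={A} → {A,C,G} (+1)
site 6, node BCKTZ: BCKT={A,C,G} ∩ Z={C} → {C} (+0)
per-site changes: [2, 2, 3, 3, 2, 3, 2]; total = 17

17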